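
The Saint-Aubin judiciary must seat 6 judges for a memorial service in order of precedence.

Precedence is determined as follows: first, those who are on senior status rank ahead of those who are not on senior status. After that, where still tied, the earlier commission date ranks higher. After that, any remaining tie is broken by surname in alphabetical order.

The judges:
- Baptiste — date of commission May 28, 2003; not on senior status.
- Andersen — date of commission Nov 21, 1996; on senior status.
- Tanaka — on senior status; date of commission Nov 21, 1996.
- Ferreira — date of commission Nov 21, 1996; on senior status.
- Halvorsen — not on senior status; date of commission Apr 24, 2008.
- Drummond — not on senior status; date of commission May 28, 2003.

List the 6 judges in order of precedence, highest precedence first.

Andersen, Ferreira, Tanaka, Baptiste, Drummond, Halvorsen

By the first rule: Andersen, Ferreira and Tanaka (each on senior status); then Baptiste, Drummond and Halvorsen (each not on senior status).
Andersen, Ferreira and Tanaka all have date of commission Nov 21, 1996, so the next rule applies.
Among Andersen, Ferreira and Tanaka, alphabetically by surname: Andersen before Ferreira before Tanaka.
Among Baptiste, Drummond and Halvorsen, by date of commission (earlier first): Baptiste and Drummond (May 28, 2003) before Halvorsen (Apr 24, 2008).
Among Baptiste and Drummond, alphabetically by surname: Baptiste before Drummond.
Full order: Andersen, Ferreira, Tanaka, Baptiste, Drummond, Halvorsen.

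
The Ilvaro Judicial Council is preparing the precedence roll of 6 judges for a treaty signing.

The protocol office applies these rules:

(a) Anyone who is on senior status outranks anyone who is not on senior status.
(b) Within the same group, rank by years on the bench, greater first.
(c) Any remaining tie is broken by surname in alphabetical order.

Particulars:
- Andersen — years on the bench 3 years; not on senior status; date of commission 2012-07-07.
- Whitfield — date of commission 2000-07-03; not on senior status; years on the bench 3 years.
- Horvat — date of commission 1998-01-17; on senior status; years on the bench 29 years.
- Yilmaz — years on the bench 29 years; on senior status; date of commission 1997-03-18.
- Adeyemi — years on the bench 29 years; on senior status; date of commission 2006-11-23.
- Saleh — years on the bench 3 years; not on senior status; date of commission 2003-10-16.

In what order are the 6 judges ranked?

Adeyemi, Horvat, Yilmaz, Andersen, Saleh, Whitfield

By the first rule: Adeyemi, Horvat and Yilmaz (each on senior status); then Andersen, Saleh and Whitfield (each not on senior status).
Adeyemi, Horvat and Yilmaz all have years on the bench 29 years, so the next rule applies.
Among Adeyemi, Horvat and Yilmaz, alphabetically by surname: Adeyemi before Horvat before Yilmaz.
Andersen, Saleh and Whitfield all have years on the bench 3 years, so the next rule applies.
Among Andersen, Saleh and Whitfield, alphabetically by surname: Andersen before Saleh before Whitfield.
Full order: Adeyemi, Horvat, Yilmaz, Andersen, Saleh, Whitfield.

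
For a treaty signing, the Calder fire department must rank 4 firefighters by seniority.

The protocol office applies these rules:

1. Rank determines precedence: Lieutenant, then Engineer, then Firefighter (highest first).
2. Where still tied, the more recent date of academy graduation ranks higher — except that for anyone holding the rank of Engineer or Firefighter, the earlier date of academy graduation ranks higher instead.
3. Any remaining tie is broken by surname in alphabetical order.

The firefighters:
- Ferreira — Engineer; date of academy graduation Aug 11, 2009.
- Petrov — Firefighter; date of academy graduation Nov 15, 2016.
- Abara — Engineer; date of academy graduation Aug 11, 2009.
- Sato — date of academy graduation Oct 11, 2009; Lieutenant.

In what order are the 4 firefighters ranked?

By rank: Sato (Lieutenant); then Abara and Ferreira (Engineer); then Petrov (Firefighter).
Abara and Ferreira both have date of academy graduation Aug 11, 2009, so the next rule applies.
Among Abara and Ferreira, alphabetically by surname: Abara before Ferreira.
Full order: Sato, Abara, Ferreira, Petrov.

Sato, Abara, Ferreira, Petrov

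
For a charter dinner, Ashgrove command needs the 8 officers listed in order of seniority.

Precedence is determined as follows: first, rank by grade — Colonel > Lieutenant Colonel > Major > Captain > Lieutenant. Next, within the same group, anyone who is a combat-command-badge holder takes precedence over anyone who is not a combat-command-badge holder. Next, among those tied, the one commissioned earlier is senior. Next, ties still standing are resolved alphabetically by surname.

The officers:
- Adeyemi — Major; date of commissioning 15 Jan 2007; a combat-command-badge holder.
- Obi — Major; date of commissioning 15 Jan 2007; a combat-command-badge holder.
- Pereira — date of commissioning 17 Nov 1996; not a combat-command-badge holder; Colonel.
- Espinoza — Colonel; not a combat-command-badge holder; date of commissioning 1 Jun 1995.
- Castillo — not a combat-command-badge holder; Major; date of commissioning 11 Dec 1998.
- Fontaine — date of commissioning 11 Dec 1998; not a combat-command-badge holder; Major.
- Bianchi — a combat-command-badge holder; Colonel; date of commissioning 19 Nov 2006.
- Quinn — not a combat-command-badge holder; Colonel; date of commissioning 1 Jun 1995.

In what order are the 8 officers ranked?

Bianchi, Espinoza, Quinn, Pereira, Adeyemi, Obi, Castillo, Fontaine

By grade: Bianchi, Espinoza, Quinn and Pereira (Colonel); then Adeyemi, Obi, Castillo and Fontaine (Major).
Among Bianchi, Espinoza, Quinn and Pereira, a combat-command-badge holder before not a combat-command-badge holder: Bianchi (a combat-command-badge holder) before Espinoza, Quinn and Pereira (not a combat-command-badge holder).
Among Espinoza, Quinn and Pereira, by date of commissioning (earlier first): Espinoza and Quinn (1 Jun 1995) before Pereira (17 Nov 1996).
Among Espinoza and Quinn, alphabetically by surname: Espinoza before Quinn.
Among Adeyemi, Obi, Castillo and Fontaine, a combat-command-badge holder before not a combat-command-badge holder: Adeyemi and Obi (a combat-command-badge holder) before Castillo and Fontaine (not a combat-command-badge holder).
Adeyemi and Obi both have date of commissioning 15 Jan 2007, so the next rule applies.
Among Adeyemi and Obi, alphabetically by surname: Adeyemi before Obi.
Castillo and Fontaine both have date of commissioning 11 Dec 1998, so the next rule applies.
Among Castillo and Fontaine, alphabetically by surname: Castillo before Fontaine.
Full order: Bianchi, Espinoza, Quinn, Pereira, Adeyemi, Obi, Castillo, Fontaine.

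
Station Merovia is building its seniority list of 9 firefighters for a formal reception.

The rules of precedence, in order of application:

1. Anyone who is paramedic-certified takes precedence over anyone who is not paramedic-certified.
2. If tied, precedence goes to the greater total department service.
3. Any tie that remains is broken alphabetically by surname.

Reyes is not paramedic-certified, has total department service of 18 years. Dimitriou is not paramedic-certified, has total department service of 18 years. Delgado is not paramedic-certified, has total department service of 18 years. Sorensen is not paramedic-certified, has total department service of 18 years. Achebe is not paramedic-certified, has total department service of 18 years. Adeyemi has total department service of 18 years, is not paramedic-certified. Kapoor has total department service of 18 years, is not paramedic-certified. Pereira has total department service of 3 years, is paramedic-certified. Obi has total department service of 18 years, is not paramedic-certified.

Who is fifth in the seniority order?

By the first rule: Pereira (paramedic-certified); then Achebe, Adeyemi, Delgado, Dimitriou, Kapoor, Obi, Reyes and Sorensen (each not paramedic-certified).
Achebe, Adeyemi, Delgado, Dimitriou, Kapoor, Obi, Reyes and Sorensen all have total department service 18 years, so the next rule applies.
Among Achebe, Adeyemi, Delgado, Dimitriou, Kapoor, Obi, Reyes and Sorensen, alphabetically by surname: Achebe before Adeyemi before Delgado before Dimitriou before Kapoor before Obi before Reyes before Sorensen.
Order: Pereira, Achebe, Adeyemi, Delgado, Dimitriou, Kapoor, Obi, Reyes, Sorensen.

Dimitriou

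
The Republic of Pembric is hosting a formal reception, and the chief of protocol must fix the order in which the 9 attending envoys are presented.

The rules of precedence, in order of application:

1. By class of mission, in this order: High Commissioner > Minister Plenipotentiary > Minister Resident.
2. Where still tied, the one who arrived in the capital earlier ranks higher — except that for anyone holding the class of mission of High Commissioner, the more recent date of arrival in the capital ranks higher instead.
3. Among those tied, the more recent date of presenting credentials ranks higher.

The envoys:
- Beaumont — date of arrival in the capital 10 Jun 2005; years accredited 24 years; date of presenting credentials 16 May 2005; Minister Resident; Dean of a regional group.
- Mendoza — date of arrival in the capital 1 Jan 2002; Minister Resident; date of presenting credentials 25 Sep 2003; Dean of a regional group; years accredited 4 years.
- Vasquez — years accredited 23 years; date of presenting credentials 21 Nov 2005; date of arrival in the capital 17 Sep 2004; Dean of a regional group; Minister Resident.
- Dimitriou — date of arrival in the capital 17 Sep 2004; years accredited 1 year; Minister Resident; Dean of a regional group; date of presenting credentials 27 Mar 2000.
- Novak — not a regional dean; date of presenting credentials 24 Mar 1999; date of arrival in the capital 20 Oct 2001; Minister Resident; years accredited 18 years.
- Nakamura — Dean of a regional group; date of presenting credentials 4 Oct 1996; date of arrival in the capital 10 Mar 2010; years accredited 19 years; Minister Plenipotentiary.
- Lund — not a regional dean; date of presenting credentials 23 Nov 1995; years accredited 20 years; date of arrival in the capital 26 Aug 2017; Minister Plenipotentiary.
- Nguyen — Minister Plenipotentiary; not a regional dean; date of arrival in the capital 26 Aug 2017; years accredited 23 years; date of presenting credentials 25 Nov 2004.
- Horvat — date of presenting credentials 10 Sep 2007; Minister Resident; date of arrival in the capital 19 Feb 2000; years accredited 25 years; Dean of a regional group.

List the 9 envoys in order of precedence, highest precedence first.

By class of mission: Nakamura, Nguyen and Lund (Minister Plenipotentiary); then Horvat, Novak, Mendoza, Vasquez, Dimitriou and Beaumont (Minister Resident).
Among Nakamura, Nguyen and Lund, by date of arrival in the capital (earlier first): Nakamura (10 Mar 2010) before Nguyen and Lund (26 Aug 2017).
Among Nguyen and Lund, by date of presenting credentials (later first): Nguyen (25 Nov 2004) before Lund (23 Nov 1995).
Among Horvat, Novak, Mendoza, Vasquez, Dimitriou and Beaumont, by date of arrival in the capital (earlier first): Horvat (19 Feb 2000) before Novak (20 Oct 2001) before Mendoza (1 Jan 2002) before Vasquez and Dimitriou (17 Sep 2004) before Beaumont (10 Jun 2005).
Among Vasquez and Dimitriou, by date of presenting credentials (later first): Vasquez (21 Nov 2005) before Dimitriou (27 Mar 2000).
Full order: Nakamura, Nguyen, Lund, Horvat, Novak, Mendoza, Vasquez, Dimitriou, Beaumont.

Nakamura, Nguyen, Lund, Horvat, Novak, Mendoza, Vasquez, Dimitriou, Beaumont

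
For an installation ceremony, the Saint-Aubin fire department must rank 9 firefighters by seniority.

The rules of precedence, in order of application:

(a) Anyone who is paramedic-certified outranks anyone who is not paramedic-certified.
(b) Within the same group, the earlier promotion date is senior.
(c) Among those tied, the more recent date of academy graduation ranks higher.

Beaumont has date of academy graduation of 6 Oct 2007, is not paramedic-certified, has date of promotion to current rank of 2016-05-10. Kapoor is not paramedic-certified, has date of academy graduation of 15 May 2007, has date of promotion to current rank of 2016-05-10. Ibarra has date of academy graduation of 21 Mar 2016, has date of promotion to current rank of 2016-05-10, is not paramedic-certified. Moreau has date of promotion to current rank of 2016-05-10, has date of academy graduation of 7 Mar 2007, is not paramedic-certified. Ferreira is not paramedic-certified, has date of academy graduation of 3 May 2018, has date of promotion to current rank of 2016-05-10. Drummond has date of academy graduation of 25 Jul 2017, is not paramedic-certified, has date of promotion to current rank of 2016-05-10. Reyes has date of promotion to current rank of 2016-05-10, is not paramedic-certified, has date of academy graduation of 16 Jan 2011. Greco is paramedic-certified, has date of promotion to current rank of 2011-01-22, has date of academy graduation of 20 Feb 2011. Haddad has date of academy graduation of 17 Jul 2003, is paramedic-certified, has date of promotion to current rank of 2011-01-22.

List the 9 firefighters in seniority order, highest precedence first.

Greco, Haddad, Ferreira, Drummond, Ibarra, Reyes, Beaumont, Kapoor, Moreau

By the first rule: Greco and Haddad (both paramedic-certified); then Ferreira, Drummond, Ibarra, Reyes, Beaumont, Kapoor and Moreau (each not paramedic-certified).
Greco and Haddad both have date of promotion to current rank 2011-01-22, so the next rule applies.
Among Greco and Haddad, by date of academy graduation (later first): Greco (20 Feb 2011) before Haddad (17 Jul 2003).
Ferreira, Drummond, Ibarra, Reyes, Beaumont, Kapoor and Moreau all have date of promotion to current rank 2016-05-10, so the next rule applies.
Among Ferreira, Drummond, Ibarra, Reyes, Beaumont, Kapoor and Moreau, by date of academy graduation (later first): Ferreira (3 May 2018) before Drummond (25 Jul 2017) before Ibarra (21 Mar 2016) before Reyes (16 Jan 2011) before Beaumont (6 Oct 2007) before Kapoor (15 May 2007) before Moreau (7 Mar 2007).
Full order: Greco, Haddad, Ferreira, Drummond, Ibarra, Reyes, Beaumont, Kapoor, Moreau.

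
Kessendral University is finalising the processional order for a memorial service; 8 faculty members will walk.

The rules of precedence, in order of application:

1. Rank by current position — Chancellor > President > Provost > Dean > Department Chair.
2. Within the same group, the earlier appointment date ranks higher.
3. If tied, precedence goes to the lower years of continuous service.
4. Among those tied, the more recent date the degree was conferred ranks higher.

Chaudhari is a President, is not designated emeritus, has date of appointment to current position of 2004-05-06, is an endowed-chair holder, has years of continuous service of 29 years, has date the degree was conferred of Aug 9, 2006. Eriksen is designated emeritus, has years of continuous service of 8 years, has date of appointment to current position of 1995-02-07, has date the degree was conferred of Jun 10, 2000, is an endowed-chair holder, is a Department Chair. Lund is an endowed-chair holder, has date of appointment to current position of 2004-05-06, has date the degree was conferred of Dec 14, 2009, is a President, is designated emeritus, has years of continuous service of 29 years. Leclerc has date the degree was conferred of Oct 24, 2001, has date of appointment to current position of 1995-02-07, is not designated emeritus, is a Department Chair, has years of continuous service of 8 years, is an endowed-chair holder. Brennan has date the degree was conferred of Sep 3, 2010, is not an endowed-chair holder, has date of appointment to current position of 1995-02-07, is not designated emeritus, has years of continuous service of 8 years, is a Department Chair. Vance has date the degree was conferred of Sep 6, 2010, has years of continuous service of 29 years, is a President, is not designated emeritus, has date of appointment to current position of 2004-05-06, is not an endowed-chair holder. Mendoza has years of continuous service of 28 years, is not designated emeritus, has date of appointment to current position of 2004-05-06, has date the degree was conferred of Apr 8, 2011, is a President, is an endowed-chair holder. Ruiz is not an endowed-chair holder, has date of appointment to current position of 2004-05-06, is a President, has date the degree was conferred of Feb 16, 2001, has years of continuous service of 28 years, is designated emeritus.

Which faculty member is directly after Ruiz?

Vance

By current position: Mendoza, Ruiz, Vance, Lund and Chaudhari (President); then Brennan, Leclerc and Eriksen (Department Chair).
Mendoza, Ruiz, Vance, Lund and Chaudhari all have date of appointment to current position 2004-05-06, so the next rule applies.
Among Mendoza, Ruiz, Vance, Lund and Chaudhari, by years of continuous service (lower first): Mendoza and Ruiz (28 years) before Vance, Lund and Chaudhari (29 years).
Among Mendoza and Ruiz, by date the degree was conferred (later first): Mendoza (Apr 8, 2011) before Ruiz (Feb 16, 2001).
Among Vance, Lund and Chaudhari, by date the degree was conferred (later first): Vance (Sep 6, 2010) before Lund (Dec 14, 2009) before Chaudhari (Aug 9, 2006).
Brennan, Leclerc and Eriksen all have date of appointment to current position 1995-02-07, so the next rule applies.
Brennan, Leclerc and Eriksen all have years of continuous service 8 years, so the next rule applies.
Among Brennan, Leclerc and Eriksen, by date the degree was conferred (later first): Brennan (Sep 3, 2010) before Leclerc (Oct 24, 2001) before Eriksen (Jun 10, 2000).
Order: Mendoza, Ruiz, Vance, Lund, Chaudhari, Brennan, Leclerc, Eriksen.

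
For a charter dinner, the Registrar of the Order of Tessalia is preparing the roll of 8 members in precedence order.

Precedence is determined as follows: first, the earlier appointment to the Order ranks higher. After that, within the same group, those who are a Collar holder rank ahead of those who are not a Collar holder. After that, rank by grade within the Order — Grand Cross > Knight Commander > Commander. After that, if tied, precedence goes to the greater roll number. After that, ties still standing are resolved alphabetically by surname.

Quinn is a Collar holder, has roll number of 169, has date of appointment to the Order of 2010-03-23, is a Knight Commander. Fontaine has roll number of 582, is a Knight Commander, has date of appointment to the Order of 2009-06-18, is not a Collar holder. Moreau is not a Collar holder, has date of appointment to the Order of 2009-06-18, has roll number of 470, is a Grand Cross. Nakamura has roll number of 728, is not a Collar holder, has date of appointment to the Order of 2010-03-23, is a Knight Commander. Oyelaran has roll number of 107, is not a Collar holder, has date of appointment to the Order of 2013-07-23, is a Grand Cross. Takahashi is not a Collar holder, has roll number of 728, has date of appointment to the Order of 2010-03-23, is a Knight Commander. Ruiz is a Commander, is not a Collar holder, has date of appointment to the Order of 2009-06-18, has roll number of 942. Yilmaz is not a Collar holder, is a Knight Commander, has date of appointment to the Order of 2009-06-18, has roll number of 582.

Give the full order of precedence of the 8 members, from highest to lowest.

By date of appointment to the Order (earlier first): Moreau, Fontaine, Yilmaz and Ruiz (each 2009-06-18); then Quinn, Nakamura and Takahashi (each 2010-03-23); then Oyelaran (2013-07-23).
Moreau, Fontaine, Yilmaz and Ruiz are each not a Collar holder, so the next rule applies.
Among Moreau, Fontaine, Yilmaz and Ruiz, by grade within the Order: Moreau (Grand Cross) before Fontaine and Yilmaz (Knight Commander) before Ruiz (Commander).
Fontaine and Yilmaz both have roll number 582, so the next rule applies.
Among Fontaine and Yilmaz, alphabetically by surname: Fontaine before Yilmaz.
Among Quinn, Nakamura and Takahashi, a Collar holder before not a Collar holder: Quinn (a Collar holder) before Nakamura and Takahashi (not a Collar holder).
Nakamura and Takahashi are each Knight Commander, so the next rule applies.
Nakamura and Takahashi both have roll number 728, so the next rule applies.
Among Nakamura and Takahashi, alphabetically by surname: Nakamura before Takahashi.
Full order: Moreau, Fontaine, Yilmaz, Ruiz, Quinn, Nakamura, Takahashi, Oyelaran.

Moreau, Fontaine, Yilmaz, Ruiz, Quinn, Nakamura, Takahashi, Oyelaran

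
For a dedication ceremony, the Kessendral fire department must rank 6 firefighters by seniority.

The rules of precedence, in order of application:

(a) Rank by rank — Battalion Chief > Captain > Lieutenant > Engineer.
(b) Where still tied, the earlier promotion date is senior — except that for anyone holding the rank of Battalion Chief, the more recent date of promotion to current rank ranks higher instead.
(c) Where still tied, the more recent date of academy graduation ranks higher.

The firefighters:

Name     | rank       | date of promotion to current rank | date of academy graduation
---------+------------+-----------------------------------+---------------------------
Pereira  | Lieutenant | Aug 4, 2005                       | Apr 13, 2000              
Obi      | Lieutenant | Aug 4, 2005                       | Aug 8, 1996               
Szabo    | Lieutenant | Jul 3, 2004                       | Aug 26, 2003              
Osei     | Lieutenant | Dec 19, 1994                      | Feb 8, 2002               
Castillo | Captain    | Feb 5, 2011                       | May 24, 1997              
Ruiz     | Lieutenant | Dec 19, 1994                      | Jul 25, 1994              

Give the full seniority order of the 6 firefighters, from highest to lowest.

By rank: Castillo (Captain); then Osei, Ruiz, Szabo, Pereira and Obi (Lieutenant).
Among Osei, Ruiz, Szabo, Pereira and Obi, by date of promotion to current rank (earlier first): Osei and Ruiz (Dec 19, 1994) before Szabo (Jul 3, 2004) before Pereira and Obi (Aug 4, 2005).
Among Osei and Ruiz, by date of academy graduation (later first): Osei (Feb 8, 2002) before Ruiz (Jul 25, 1994).
Among Pereira and Obi, by date of academy graduation (later first): Pereira (Apr 13, 2000) before Obi (Aug 8, 1996).
Full order: Castillo, Osei, Ruiz, Szabo, Pereira, Obi.

Castillo, Osei, Ruiz, Szabo, Pereira, Obi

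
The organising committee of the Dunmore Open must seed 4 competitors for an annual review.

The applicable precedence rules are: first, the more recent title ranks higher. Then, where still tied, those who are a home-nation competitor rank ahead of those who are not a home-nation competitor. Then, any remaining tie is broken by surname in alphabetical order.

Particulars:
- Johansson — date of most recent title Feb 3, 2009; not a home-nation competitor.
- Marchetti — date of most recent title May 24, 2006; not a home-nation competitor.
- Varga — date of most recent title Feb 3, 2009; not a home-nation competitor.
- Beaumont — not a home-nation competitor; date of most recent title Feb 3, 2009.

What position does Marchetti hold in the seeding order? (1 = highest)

4

By date of most recent title (later first): Beaumont, Johansson and Varga (each Feb 3, 2009); then Marchetti (May 24, 2006).
Beaumont, Johansson and Varga are each not a home-nation competitor, so the next rule applies.
Among Beaumont, Johansson and Varga, alphabetically by surname: Beaumont before Johansson before Varga.
Order: Beaumont, Johansson, Varga, Marchetti. So position 4.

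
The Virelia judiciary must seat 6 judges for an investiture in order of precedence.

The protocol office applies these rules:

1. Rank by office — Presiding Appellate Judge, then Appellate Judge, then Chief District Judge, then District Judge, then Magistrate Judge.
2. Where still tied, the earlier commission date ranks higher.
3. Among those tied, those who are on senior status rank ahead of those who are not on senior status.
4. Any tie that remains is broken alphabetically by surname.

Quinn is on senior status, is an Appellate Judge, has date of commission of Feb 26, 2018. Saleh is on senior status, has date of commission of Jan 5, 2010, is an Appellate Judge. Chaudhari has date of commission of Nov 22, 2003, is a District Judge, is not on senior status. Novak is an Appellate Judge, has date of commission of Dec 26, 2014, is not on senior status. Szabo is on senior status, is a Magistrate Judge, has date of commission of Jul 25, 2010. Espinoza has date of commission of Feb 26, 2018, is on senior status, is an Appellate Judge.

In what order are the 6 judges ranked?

Saleh, Novak, Espinoza, Quinn, Chaudhari, Szabo

By office: Saleh, Novak, Espinoza and Quinn (Appellate Judge); then Chaudhari (District Judge); then Szabo (Magistrate Judge).
Among Saleh, Novak, Espinoza and Quinn, by date of commission (earlier first): Saleh (Jan 5, 2010) before Novak (Dec 26, 2014) before Espinoza and Quinn (Feb 26, 2018).
Espinoza and Quinn are each on senior status, so the next rule applies.
Among Espinoza and Quinn, alphabetically by surname: Espinoza before Quinn.
Full order: Saleh, Novak, Espinoza, Quinn, Chaudhari, Szabo.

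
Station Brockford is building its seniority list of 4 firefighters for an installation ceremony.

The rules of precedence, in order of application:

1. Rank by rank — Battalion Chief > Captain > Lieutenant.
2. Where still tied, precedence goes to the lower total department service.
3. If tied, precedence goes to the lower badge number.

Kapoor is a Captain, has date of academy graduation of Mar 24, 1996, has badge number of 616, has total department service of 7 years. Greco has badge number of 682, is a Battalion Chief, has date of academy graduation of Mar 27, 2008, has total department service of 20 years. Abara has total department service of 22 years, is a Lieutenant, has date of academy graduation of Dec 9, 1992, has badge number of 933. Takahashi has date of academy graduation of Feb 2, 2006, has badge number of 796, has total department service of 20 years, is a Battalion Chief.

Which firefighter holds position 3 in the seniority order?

By rank: Greco and Takahashi (Battalion Chief); then Kapoor (Captain); then Abara (Lieutenant).
Greco and Takahashi both have total department service 20 years, so the next rule applies.
Among Greco and Takahashi, by badge number (lower first): Greco (682) before Takahashi (796).
Order: Greco, Takahashi, Kapoor, Abara.

Kapoor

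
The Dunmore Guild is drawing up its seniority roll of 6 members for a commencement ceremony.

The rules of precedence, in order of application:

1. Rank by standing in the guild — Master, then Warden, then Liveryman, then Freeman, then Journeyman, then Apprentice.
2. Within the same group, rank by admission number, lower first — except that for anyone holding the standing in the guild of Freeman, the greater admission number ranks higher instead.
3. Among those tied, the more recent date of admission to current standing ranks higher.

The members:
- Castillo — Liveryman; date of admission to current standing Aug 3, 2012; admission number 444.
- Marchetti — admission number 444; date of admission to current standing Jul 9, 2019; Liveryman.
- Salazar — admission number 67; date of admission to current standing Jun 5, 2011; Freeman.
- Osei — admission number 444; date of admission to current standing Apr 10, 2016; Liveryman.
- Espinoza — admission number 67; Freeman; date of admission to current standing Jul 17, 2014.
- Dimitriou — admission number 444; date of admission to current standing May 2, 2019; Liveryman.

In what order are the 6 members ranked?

By standing in the guild: Marchetti, Dimitriou, Osei and Castillo (Liveryman); then Espinoza and Salazar (Freeman).
Marchetti, Dimitriou, Osei and Castillo all have admission number 444, so the next rule applies.
Among Marchetti, Dimitriou, Osei and Castillo, by date of admission to current standing (later first): Marchetti (Jul 9, 2019) before Dimitriou (May 2, 2019) before Osei (Apr 10, 2016) before Castillo (Aug 3, 2012).
Espinoza and Salazar both have admission number 67, so the next rule applies.
Among Espinoza and Salazar, by date of admission to current standing (later first): Espinoza (Jul 17, 2014) before Salazar (Jun 5, 2011).
Full order: Marchetti, Dimitriou, Osei, Castillo, Espinoza, Salazar.

Marchetti, Dimitriou, Osei, Castillo, Espinoza, Salazar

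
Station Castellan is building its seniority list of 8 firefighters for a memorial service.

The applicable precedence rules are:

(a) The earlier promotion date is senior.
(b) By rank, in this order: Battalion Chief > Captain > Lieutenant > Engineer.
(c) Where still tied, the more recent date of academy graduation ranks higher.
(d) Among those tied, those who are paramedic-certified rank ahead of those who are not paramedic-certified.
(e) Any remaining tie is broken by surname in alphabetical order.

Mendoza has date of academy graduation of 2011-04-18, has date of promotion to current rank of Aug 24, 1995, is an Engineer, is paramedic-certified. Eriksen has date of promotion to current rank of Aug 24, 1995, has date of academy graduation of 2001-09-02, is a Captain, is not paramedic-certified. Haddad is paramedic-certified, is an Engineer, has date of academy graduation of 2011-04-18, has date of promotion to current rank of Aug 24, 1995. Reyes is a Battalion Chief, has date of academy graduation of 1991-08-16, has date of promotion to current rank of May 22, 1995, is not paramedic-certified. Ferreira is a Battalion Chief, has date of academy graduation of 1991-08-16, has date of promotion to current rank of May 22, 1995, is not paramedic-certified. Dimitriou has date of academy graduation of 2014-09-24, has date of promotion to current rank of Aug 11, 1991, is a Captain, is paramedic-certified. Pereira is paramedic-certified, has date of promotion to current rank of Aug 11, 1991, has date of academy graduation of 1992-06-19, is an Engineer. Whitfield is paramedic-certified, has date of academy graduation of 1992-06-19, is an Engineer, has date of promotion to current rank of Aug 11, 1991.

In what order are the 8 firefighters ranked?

By date of promotion to current rank (earlier first): Dimitriou, Pereira and Whitfield (each Aug 11, 1991); then Ferreira and Reyes (both May 22, 1995); then Eriksen, Haddad and Mendoza (each Aug 24, 1995).
Among Dimitriou, Pereira and Whitfield, by rank: Dimitriou (Captain) before Pereira and Whitfield (Engineer).
Pereira and Whitfield both have date of academy graduation 1992-06-19, so the next rule applies.
Pereira and Whitfield are each paramedic-certified, so the next rule applies.
Among Pereira and Whitfield, alphabetically by surname: Pereira before Whitfield.
Ferreira and Reyes are each Battalion Chief, so the next rule applies.
Ferreira and Reyes both have date of academy graduation 1991-08-16, so the next rule applies.
Ferreira and Reyes are each not paramedic-certified, so the next rule applies.
Among Ferreira and Reyes, alphabetically by surname: Ferreira before Reyes.
Among Eriksen, Haddad and Mendoza, by rank: Eriksen (Captain) before Haddad and Mendoza (Engineer).
Haddad and Mendoza both have date of academy graduation 2011-04-18, so the next rule applies.
Haddad and Mendoza are each paramedic-certified, so the next rule applies.
Among Haddad and Mendoza, alphabetically by surname: Haddad before Mendoza.
Full order: Dimitriou, Pereira, Whitfield, Ferreira, Reyes, Eriksen, Haddad, Mendoza.

Dimitriou, Pereira, Whitfield, Ferreira, Reyes, Eriksen, Haddad, Mendoza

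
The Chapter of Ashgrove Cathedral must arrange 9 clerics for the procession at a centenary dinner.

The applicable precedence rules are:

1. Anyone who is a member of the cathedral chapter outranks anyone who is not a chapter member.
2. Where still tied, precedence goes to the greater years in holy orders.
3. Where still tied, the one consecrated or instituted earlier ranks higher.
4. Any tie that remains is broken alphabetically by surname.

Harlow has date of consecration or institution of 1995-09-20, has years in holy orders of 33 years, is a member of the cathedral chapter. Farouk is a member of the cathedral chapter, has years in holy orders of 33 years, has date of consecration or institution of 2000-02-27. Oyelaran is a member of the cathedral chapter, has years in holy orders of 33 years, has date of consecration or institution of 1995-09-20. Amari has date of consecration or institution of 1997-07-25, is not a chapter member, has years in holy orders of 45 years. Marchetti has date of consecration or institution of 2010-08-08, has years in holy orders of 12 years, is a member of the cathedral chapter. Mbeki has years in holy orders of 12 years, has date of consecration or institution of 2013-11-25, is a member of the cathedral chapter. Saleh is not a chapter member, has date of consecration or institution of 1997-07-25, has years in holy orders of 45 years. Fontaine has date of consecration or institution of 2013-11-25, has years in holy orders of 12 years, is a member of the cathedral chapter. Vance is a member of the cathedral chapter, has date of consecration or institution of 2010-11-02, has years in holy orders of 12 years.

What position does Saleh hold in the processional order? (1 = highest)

By the first rule: Harlow, Oyelaran, Farouk, Marchetti, Vance, Fontaine and Mbeki (each a member of the cathedral chapter); then Amari and Saleh (both not a chapter member).
Among Harlow, Oyelaran, Farouk, Marchetti, Vance, Fontaine and Mbeki, by years in holy orders (higher first): Harlow, Oyelaran and Farouk (33 years) before Marchetti, Vance, Fontaine and Mbeki (12 years).
Among Harlow, Oyelaran and Farouk, by date of consecration or institution (earlier first): Harlow and Oyelaran (1995-09-20) before Farouk (2000-02-27).
Among Harlow and Oyelaran, alphabetically by surname: Harlow before Oyelaran.
Among Marchetti, Vance, Fontaine and Mbeki, by date of consecration or institution (earlier first): Marchetti (2010-08-08) before Vance (2010-11-02) before Fontaine and Mbeki (2013-11-25).
Among Fontaine and Mbeki, alphabetically by surname: Fontaine before Mbeki.
Amari and Saleh both have years in holy orders 45 years, so the next rule applies.
Amari and Saleh both have date of consecration or institution 1997-07-25, so the next rule applies.
Among Amari and Saleh, alphabetically by surname: Amari before Saleh.
Order: Harlow, Oyelaran, Farouk, Marchetti, Vance, Fontaine, Mbeki, Amari, Saleh. So position 9.

9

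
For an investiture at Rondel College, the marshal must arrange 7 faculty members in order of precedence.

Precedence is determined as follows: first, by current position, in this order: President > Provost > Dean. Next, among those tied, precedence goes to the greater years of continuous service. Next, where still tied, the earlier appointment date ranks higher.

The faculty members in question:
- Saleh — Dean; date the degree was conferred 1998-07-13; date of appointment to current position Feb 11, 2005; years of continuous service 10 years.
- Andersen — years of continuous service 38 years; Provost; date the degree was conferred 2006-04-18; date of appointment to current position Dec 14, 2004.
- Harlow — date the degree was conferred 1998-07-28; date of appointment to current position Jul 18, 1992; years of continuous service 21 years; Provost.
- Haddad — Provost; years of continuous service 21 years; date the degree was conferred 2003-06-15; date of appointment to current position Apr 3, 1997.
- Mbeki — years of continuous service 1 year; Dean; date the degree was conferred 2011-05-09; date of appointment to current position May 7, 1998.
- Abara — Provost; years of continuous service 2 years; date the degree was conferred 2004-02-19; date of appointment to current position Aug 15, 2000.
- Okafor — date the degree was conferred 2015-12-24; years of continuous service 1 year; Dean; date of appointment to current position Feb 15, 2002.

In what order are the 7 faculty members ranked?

By current position: Andersen, Harlow, Haddad and Abara (Provost); then Saleh, Mbeki and Okafor (Dean).
Among Andersen, Harlow, Haddad and Abara, by years of continuous service (higher first): Andersen (38 years) before Harlow and Haddad (21 years) before Abara (2 years).
Among Harlow and Haddad, by date of appointment to current position (earlier first): Harlow (Jul 18, 1992) before Haddad (Apr 3, 1997).
Among Saleh, Mbeki and Okafor, by years of continuous service (higher first): Saleh (10 years) before Mbeki and Okafor (1 year).
Among Mbeki and Okafor, by date of appointment to current position (earlier first): Mbeki (May 7, 1998) before Okafor (Feb 15, 2002).
Full order: Andersen, Harlow, Haddad, Abara, Saleh, Mbeki, Okafor.

Andersen, Harlow, Haddad, Abara, Saleh, Mbeki, Okafor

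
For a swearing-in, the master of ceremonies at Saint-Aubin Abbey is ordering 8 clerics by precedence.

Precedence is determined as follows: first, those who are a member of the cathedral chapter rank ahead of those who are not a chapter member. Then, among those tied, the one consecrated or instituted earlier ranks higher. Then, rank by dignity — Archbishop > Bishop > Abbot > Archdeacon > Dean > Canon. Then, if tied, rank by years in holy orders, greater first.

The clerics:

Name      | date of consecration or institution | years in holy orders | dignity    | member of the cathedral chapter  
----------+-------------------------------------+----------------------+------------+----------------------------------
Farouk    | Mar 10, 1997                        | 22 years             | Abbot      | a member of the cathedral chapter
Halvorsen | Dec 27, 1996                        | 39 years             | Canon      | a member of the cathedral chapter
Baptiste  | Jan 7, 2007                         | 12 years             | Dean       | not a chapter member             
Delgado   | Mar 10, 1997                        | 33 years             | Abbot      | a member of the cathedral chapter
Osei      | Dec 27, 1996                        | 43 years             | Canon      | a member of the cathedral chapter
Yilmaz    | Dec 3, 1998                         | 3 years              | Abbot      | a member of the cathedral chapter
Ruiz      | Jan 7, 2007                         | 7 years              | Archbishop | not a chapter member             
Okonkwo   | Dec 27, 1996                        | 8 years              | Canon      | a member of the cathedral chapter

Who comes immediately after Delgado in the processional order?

By the first rule: Osei, Halvorsen, Okonkwo, Delgado, Farouk and Yilmaz (each a member of the cathedral chapter); then Ruiz and Baptiste (both not a chapter member).
Among Osei, Halvorsen, Okonkwo, Delgado, Farouk and Yilmaz, by date of consecration or institution (earlier first): Osei, Halvorsen and Okonkwo (Dec 27, 1996) before Delgado and Farouk (Mar 10, 1997) before Yilmaz (Dec 3, 1998).
Osei, Halvorsen and Okonkwo are each Canon, so the next rule applies.
Among Osei, Halvorsen and Okonkwo, by years in holy orders (higher first): Osei (43 years) before Halvorsen (39 years) before Okonkwo (8 years).
Delgado and Farouk are each Abbot, so the next rule applies.
Among Delgado and Farouk, by years in holy orders (higher first): Delgado (33 years) before Farouk (22 years).
Ruiz and Baptiste both have date of consecration or institution Jan 7, 2007, so the next rule applies.
Among Ruiz and Baptiste, by dignity: Ruiz (Archbishop) before Baptiste (Dean).
Order: Osei, Halvorsen, Okonkwo, Delgado, Farouk, Yilmaz, Ruiz, Baptiste.

Farouk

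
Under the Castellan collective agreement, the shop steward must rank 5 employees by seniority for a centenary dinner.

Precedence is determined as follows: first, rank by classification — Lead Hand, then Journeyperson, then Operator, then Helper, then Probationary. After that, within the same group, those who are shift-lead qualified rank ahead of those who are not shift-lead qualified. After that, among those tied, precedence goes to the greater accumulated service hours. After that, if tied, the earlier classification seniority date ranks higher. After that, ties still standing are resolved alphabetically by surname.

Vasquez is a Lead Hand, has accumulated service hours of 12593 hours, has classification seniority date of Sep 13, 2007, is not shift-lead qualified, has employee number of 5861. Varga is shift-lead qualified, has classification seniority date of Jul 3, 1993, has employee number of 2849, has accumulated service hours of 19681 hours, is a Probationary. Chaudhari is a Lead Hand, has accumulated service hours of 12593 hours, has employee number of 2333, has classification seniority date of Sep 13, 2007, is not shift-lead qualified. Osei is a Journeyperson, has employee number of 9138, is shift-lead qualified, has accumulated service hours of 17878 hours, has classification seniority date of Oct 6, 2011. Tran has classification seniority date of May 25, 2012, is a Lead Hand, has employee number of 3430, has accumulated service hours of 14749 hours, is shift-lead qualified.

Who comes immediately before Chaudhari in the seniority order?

Tran

By classification: Tran, Chaudhari and Vasquez (Lead Hand); then Osei (Journeyperson); then Varga (Probationary).
Among Tran, Chaudhari and Vasquez, shift-lead qualified before not shift-lead qualified: Tran (shift-lead qualified) before Chaudhari and Vasquez (not shift-lead qualified).
Chaudhari and Vasquez both have accumulated service hours 12593 hours, so the next rule applies.
Chaudhari and Vasquez both have classification seniority date Sep 13, 2007, so the next rule applies.
Among Chaudhari and Vasquez, alphabetically by surname: Chaudhari before Vasquez.
Order: Tran, Chaudhari, Vasquez, Osei, Varga.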